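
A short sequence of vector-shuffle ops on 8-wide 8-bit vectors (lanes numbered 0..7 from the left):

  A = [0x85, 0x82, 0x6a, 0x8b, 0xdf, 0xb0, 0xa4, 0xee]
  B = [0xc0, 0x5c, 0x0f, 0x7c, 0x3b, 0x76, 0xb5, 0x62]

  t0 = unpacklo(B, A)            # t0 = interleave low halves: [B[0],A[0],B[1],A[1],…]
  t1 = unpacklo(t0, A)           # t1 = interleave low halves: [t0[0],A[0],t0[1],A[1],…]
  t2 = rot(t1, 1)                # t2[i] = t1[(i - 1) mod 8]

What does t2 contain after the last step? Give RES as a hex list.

RES = [0x8b, 0xc0, 0x85, 0x85, 0x82, 0x5c, 0x6a, 0x82]

  t0: c0 85 5c 82 0f 6a 7c 8b
  t1: c0 85 85 82 5c 6a 82 8b
  t2: 8b c0 85 85 82 5c 6a 82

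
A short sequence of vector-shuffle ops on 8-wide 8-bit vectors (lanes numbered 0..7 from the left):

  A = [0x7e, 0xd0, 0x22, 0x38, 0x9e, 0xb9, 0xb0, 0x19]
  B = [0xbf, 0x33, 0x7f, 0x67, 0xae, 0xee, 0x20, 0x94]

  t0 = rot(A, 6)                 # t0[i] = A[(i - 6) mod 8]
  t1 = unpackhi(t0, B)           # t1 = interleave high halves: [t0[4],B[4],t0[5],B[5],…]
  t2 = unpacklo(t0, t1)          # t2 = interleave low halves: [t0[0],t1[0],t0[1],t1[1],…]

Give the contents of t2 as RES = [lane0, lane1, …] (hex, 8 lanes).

→ t0 |22|38|9e|b9|b0|19|7e|d0|
→ t1 |b0|ae|19|ee|7e|20|d0|94|
→ t2 |22|b0|38|ae|9e|19|b9|ee|

RES = [0x22, 0xb0, 0x38, 0xae, 0x9e, 0x19, 0xb9, 0xee]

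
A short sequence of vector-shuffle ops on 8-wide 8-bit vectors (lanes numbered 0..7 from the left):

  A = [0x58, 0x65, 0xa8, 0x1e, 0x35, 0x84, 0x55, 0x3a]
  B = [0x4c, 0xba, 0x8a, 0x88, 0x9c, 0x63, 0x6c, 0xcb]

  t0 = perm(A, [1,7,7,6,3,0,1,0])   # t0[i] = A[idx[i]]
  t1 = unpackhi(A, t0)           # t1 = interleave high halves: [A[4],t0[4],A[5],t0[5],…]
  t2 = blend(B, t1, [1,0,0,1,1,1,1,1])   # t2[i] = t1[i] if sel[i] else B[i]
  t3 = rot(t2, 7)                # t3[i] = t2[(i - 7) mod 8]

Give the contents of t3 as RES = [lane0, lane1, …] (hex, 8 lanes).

RES = [ 0xba  0x8a  0x58  0x55  0x65  0x3a  0x58  0x35 ]

→ t0 |65|3a|3a|55|1e|58|65|58|
→ t1 |35|1e|84|58|55|65|3a|58|
→ t2 |35|ba|8a|58|55|65|3a|58|
→ t3 |ba|8a|58|55|65|3a|58|35|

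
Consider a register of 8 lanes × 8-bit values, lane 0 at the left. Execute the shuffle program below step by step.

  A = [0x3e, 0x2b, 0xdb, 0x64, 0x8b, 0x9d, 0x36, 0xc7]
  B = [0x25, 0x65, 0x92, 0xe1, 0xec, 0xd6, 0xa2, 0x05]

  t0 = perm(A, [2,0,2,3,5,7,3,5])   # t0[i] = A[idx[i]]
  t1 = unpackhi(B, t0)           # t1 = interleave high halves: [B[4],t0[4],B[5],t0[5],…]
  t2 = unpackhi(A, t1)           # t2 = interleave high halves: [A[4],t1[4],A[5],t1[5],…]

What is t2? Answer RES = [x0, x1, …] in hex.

RES = [0x8b, 0xa2, 0x9d, 0x64, 0x36, 0x05, 0xc7, 0x9d]

t0 = [0xdb, 0x3e, 0xdb, 0x64, 0x9d, 0xc7, 0x64, 0x9d]
t1 = [0xec, 0x9d, 0xd6, 0xc7, 0xa2, 0x64, 0x05, 0x9d]
t2 = [0x8b, 0xa2, 0x9d, 0x64, 0x36, 0x05, 0xc7, 0x9d]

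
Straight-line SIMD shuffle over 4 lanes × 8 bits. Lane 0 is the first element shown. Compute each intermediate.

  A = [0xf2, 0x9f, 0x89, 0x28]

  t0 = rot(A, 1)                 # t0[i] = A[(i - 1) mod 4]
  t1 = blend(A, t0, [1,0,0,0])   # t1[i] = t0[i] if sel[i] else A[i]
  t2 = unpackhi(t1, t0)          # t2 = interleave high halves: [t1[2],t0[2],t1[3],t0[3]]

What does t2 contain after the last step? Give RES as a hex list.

RES = [ 0x89  0x9f  0x28  0x89 ]

t0 = [0x28, 0xf2, 0x9f, 0x89]
t1 = [0x28, 0x9f, 0x89, 0x28]
t2 = [0x89, 0x9f, 0x28, 0x89]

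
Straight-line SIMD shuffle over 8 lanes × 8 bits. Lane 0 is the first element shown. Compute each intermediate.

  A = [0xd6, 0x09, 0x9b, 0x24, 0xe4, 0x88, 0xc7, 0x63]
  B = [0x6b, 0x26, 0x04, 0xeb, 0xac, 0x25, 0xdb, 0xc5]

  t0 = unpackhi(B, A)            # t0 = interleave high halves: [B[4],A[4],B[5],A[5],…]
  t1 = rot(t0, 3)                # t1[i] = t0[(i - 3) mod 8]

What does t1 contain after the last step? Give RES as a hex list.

RES = [ 0xc7  0xc5  0x63  0xac  0xe4  0x25  0x88  0xdb ]

t0 = [0xac, 0xe4, 0x25, 0x88, 0xdb, 0xc7, 0xc5, 0x63]
t1 = [0xc7, 0xc5, 0x63, 0xac, 0xe4, 0x25, 0x88, 0xdb]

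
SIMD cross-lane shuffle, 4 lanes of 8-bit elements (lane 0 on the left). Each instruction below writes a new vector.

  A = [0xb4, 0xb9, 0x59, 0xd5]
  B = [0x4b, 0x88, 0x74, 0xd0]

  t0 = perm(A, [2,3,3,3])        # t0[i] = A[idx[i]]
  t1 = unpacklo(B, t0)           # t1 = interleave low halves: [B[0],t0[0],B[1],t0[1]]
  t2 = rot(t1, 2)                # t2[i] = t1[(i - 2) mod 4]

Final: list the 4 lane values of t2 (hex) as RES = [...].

RES = [0x88, 0xd5, 0x4b, 0x59]

→ t0 |59|d5|d5|d5|
→ t1 |4b|59|88|d5|
→ t2 |88|d5|4b|59|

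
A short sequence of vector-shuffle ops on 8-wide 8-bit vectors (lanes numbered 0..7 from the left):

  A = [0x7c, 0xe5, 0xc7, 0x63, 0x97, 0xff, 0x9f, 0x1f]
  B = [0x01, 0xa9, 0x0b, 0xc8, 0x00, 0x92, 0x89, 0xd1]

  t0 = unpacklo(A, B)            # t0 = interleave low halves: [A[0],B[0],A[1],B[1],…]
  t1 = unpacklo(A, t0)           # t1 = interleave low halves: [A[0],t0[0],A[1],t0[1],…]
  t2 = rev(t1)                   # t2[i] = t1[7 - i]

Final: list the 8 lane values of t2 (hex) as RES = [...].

t0 = [0x7c, 0x01, 0xe5, 0xa9, 0xc7, 0x0b, 0x63, 0xc8]
t1 = [0x7c, 0x7c, 0xe5, 0x01, 0xc7, 0xe5, 0x63, 0xa9]
t2 = [0xa9, 0x63, 0xe5, 0xc7, 0x01, 0xe5, 0x7c, 0x7c]

RES = [ 0xa9  0x63  0xe5  0xc7  0x01  0xe5  0x7c  0x7c ]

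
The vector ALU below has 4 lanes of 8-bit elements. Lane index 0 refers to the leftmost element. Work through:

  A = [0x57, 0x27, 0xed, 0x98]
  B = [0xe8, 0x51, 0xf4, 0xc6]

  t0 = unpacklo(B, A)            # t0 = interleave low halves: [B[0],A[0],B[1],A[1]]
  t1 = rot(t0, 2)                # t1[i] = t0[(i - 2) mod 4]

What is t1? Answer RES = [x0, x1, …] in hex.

RES = [ 0x51  0x27  0xe8  0x57 ]

→ t0 |e8|57|51|27|
→ t1 |51|27|e8|57|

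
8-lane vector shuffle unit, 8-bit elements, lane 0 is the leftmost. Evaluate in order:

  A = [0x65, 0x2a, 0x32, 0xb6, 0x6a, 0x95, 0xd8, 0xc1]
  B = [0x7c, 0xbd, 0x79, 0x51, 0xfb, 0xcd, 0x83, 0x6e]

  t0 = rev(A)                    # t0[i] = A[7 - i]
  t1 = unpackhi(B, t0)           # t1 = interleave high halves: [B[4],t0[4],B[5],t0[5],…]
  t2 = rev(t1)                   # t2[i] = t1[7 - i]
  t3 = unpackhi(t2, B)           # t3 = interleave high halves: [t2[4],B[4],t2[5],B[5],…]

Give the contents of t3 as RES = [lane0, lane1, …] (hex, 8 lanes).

RES = [0x32, 0xfb, 0xcd, 0xcd, 0xb6, 0x83, 0xfb, 0x6e]

→ t0 |c1|d8|95|6a|b6|32|2a|65|
→ t1 |fb|b6|cd|32|83|2a|6e|65|
→ t2 |65|6e|2a|83|32|cd|b6|fb|
→ t3 |32|fb|cd|cd|b6|83|fb|6e|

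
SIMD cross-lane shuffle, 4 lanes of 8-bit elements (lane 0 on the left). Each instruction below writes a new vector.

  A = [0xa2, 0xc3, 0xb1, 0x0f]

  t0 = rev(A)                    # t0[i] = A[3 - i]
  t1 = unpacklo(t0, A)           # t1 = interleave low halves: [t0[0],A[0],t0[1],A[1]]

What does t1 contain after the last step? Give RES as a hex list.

RES = [ 0x0f  0xa2  0xb1  0xc3 ]

t0 = [0x0f, 0xb1, 0xc3, 0xa2]
t1 = [0x0f, 0xa2, 0xb1, 0xc3]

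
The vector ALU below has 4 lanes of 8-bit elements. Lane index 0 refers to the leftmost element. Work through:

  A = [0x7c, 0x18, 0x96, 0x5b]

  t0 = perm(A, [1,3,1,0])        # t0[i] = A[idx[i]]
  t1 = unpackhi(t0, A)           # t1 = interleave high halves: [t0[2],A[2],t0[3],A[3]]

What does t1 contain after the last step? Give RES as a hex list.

RES = [ 0x18  0x96  0x7c  0x5b ]

→ t0 |18|5b|18|7c|
→ t1 |18|96|7c|5b|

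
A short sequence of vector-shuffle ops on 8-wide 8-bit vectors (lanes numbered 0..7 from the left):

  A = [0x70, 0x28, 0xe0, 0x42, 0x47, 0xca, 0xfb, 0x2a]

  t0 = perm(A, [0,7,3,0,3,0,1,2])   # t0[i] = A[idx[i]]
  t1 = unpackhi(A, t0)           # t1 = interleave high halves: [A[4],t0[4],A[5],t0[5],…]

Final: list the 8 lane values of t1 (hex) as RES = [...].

→ t0 |70|2a|42|70|42|70|28|e0|
→ t1 |47|42|ca|70|fb|28|2a|e0|

RES = [ 0x47  0x42  0xca  0x70  0xfb  0x28  0x2a  0xe0 ]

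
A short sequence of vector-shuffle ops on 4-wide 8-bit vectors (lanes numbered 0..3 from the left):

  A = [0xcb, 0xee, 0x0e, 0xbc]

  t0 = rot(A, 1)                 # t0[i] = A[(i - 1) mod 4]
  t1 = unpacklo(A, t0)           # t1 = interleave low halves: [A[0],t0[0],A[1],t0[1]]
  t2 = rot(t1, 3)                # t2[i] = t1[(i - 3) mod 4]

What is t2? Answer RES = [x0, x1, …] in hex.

RES = [0xbc, 0xee, 0xcb, 0xcb]

→ t0 |bc|cb|ee|0e|
→ t1 |cb|bc|ee|cb|
→ t2 |bc|ee|cb|cb|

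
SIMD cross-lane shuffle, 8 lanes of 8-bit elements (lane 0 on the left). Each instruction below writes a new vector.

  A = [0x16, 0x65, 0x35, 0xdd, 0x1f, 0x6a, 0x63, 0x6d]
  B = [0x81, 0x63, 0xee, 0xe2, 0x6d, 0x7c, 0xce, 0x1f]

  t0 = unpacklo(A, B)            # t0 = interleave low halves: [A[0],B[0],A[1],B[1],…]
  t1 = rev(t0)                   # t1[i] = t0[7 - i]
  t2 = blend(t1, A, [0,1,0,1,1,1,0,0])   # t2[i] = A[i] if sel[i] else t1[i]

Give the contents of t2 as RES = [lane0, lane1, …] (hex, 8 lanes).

RES = [0xe2, 0x65, 0xee, 0xdd, 0x1f, 0x6a, 0x81, 0x16]

→ t0 |16|81|65|63|35|ee|dd|e2|
→ t1 |e2|dd|ee|35|63|65|81|16|
→ t2 |e2|65|ee|dd|1f|6a|81|16|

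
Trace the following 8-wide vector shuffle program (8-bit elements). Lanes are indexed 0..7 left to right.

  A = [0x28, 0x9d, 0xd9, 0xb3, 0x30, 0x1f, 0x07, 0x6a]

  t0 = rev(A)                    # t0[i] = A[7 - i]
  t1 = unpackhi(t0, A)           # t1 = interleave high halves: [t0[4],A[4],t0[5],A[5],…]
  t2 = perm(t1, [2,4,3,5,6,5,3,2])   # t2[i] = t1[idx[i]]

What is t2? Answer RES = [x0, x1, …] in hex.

  t0: 6a 07 1f 30 b3 d9 9d 28
  t1: b3 30 d9 1f 9d 07 28 6a
  t2: d9 9d 1f 07 28 07 1f d9

RES = [ 0xd9  0x9d  0x1f  0x07  0x28  0x07  0x1f  0xd9 ]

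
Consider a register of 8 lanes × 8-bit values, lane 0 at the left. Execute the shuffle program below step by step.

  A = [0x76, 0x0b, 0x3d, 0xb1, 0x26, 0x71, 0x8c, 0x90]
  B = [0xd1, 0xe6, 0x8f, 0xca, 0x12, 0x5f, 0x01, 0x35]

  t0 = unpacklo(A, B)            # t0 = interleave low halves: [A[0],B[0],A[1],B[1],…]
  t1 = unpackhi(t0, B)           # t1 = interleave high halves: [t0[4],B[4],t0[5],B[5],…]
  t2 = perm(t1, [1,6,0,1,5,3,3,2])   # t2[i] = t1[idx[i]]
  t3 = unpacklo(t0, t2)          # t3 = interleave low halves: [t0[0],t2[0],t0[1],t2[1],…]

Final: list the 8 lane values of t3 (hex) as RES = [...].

  t0: 76 d1 0b e6 3d 8f b1 ca
  t1: 3d 12 8f 5f b1 01 ca 35
  t2: 12 ca 3d 12 01 5f 5f 8f
  t3: 76 12 d1 ca 0b 3d e6 12

RES = [ 0x76  0x12  0xd1  0xca  0x0b  0x3d  0xe6  0x12 ]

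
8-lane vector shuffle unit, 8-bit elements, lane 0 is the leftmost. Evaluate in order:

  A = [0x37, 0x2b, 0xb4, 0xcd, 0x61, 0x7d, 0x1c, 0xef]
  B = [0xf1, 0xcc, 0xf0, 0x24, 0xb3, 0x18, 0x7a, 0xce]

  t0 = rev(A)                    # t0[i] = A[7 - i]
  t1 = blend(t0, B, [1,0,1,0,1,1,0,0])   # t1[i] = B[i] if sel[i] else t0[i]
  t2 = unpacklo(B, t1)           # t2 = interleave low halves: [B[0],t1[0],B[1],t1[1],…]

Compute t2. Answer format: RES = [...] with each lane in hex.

t0 = [0xef, 0x1c, 0x7d, 0x61, 0xcd, 0xb4, 0x2b, 0x37]
t1 = [0xf1, 0x1c, 0xf0, 0x61, 0xb3, 0x18, 0x2b, 0x37]
t2 = [0xf1, 0xf1, 0xcc, 0x1c, 0xf0, 0xf0, 0x24, 0x61]

RES = [0xf1, 0xf1, 0xcc, 0x1c, 0xf0, 0xf0, 0x24, 0x61]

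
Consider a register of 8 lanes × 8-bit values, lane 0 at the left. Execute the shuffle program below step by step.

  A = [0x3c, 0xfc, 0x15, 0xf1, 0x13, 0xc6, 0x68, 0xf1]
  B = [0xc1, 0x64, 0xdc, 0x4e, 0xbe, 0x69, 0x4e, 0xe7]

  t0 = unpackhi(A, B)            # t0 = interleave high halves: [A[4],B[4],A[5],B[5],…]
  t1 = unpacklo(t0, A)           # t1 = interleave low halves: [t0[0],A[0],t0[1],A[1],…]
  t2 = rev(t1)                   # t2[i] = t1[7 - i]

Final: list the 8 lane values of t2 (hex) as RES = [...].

→ t0 |13|be|c6|69|68|4e|f1|e7|
→ t1 |13|3c|be|fc|c6|15|69|f1|
→ t2 |f1|69|15|c6|fc|be|3c|13|

RES = [0xf1, 0x69, 0x15, 0xc6, 0xfc, 0xbe, 0x3c, 0x13]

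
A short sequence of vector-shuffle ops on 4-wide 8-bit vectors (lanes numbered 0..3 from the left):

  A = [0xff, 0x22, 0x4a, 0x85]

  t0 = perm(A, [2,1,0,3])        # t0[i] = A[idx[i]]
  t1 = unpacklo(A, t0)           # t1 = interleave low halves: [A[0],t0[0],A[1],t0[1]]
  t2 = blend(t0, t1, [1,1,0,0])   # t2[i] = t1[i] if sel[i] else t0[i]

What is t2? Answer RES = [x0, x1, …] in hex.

RES = [0xff, 0x4a, 0xff, 0x85]

t0 = [0x4a, 0x22, 0xff, 0x85]
t1 = [0xff, 0x4a, 0x22, 0x22]
t2 = [0xff, 0x4a, 0xff, 0x85]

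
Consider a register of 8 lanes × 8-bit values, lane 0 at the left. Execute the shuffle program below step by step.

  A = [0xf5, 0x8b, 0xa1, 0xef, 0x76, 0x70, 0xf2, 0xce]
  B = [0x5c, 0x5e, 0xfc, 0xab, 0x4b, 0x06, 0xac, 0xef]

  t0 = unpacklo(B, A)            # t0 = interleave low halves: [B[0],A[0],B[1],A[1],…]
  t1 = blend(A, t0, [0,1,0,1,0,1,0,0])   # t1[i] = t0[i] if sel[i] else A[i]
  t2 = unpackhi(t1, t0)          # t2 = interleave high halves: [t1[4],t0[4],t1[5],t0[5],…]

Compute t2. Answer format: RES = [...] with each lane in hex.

  t0: 5c f5 5e 8b fc a1 ab ef
  t1: f5 f5 a1 8b 76 a1 f2 ce
  t2: 76 fc a1 a1 f2 ab ce ef

RES = [ 0x76  0xfc  0xa1  0xa1  0xf2  0xab  0xce  0xef ]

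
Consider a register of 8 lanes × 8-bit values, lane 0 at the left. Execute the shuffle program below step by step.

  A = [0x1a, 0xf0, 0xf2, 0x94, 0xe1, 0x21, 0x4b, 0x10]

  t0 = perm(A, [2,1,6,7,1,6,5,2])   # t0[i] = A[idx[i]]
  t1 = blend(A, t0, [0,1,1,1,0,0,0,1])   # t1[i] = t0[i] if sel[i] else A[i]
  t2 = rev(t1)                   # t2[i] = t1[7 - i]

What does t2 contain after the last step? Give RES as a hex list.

RES = [0xf2, 0x4b, 0x21, 0xe1, 0x10, 0x4b, 0xf0, 0x1a]

→ t0 |f2|f0|4b|10|f0|4b|21|f2|
→ t1 |1a|f0|4b|10|e1|21|4b|f2|
→ t2 |f2|4b|21|e1|10|4b|f0|1a|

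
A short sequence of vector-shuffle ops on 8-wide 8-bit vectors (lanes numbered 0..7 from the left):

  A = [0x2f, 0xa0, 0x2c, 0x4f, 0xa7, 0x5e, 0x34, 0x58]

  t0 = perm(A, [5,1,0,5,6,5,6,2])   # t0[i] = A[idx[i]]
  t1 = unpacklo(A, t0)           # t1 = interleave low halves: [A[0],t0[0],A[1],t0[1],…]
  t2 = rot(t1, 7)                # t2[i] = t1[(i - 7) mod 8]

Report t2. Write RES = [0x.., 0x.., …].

t0 = [0x5e, 0xa0, 0x2f, 0x5e, 0x34, 0x5e, 0x34, 0x2c]
t1 = [0x2f, 0x5e, 0xa0, 0xa0, 0x2c, 0x2f, 0x4f, 0x5e]
t2 = [0x5e, 0xa0, 0xa0, 0x2c, 0x2f, 0x4f, 0x5e, 0x2f]

RES = [ 0x5e  0xa0  0xa0  0x2c  0x2f  0x4f  0x5e  0x2f ]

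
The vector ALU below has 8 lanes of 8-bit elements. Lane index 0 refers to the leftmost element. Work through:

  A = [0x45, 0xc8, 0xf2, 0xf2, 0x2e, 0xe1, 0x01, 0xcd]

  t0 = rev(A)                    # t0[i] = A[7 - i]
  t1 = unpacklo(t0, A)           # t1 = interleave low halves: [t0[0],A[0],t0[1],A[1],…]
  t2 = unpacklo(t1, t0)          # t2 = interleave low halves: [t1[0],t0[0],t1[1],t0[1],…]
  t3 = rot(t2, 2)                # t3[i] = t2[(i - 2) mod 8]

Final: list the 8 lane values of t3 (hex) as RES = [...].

→ t0 |cd|01|e1|2e|f2|f2|c8|45|
→ t1 |cd|45|01|c8|e1|f2|2e|f2|
→ t2 |cd|cd|45|01|01|e1|c8|2e|
→ t3 |c8|2e|cd|cd|45|01|01|e1|

RES = [0xc8, 0x2e, 0xcd, 0xcd, 0x45, 0x01, 0x01, 0xe1]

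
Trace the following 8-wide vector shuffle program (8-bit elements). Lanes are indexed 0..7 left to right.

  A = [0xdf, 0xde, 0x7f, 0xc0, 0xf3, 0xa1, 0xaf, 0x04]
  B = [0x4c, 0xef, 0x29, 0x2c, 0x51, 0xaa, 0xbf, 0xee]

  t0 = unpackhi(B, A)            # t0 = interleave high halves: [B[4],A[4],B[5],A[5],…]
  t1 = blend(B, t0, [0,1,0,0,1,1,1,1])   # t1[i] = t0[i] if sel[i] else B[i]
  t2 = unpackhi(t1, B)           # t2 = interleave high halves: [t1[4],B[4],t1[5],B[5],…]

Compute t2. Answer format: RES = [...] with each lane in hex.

→ t0 |51|f3|aa|a1|bf|af|ee|04|
→ t1 |4c|f3|29|2c|bf|af|ee|04|
→ t2 |bf|51|af|aa|ee|bf|04|ee|

RES = [0xbf, 0x51, 0xaf, 0xaa, 0xee, 0xbf, 0x04, 0xee]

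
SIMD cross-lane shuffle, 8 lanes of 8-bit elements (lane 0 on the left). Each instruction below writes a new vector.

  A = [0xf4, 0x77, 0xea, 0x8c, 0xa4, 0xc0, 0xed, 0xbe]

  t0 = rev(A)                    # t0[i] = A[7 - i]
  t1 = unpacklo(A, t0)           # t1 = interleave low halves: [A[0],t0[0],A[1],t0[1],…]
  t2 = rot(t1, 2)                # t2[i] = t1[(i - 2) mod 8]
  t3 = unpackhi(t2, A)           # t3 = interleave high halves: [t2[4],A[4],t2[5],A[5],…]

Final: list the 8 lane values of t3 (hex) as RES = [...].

RES = [0x77, 0xa4, 0xed, 0xc0, 0xea, 0xed, 0xc0, 0xbe]

t0 = [0xbe, 0xed, 0xc0, 0xa4, 0x8c, 0xea, 0x77, 0xf4]
t1 = [0xf4, 0xbe, 0x77, 0xed, 0xea, 0xc0, 0x8c, 0xa4]
t2 = [0x8c, 0xa4, 0xf4, 0xbe, 0x77, 0xed, 0xea, 0xc0]
t3 = [0x77, 0xa4, 0xed, 0xc0, 0xea, 0xed, 0xc0, 0xbe]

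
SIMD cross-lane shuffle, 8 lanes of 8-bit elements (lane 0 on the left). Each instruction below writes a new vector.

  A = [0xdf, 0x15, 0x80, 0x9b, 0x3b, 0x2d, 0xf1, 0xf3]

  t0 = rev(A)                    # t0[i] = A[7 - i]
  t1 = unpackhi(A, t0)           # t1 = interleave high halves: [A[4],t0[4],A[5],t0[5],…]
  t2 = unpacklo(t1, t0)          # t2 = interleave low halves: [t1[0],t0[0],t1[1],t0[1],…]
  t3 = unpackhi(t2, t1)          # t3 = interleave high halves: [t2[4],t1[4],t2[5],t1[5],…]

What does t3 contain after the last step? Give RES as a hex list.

→ t0 |f3|f1|2d|3b|9b|80|15|df|
→ t1 |3b|9b|2d|80|f1|15|f3|df|
→ t2 |3b|f3|9b|f1|2d|2d|80|3b|
→ t3 |2d|f1|2d|15|80|f3|3b|df|

RES = [0x2d, 0xf1, 0x2d, 0x15, 0x80, 0xf3, 0x3b, 0xdf]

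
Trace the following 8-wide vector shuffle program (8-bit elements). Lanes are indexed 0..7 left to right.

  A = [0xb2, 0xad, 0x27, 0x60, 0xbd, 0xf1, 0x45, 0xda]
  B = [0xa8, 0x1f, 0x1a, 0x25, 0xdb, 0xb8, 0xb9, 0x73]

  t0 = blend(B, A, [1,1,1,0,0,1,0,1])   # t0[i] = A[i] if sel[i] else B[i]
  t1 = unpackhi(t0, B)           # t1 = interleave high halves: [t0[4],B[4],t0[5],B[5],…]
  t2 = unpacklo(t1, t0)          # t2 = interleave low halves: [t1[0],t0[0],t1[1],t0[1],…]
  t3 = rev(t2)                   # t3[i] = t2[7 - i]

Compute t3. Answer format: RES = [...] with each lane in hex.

RES = [ 0x25  0xb8  0x27  0xf1  0xad  0xdb  0xb2  0xdb ]

→ t0 |b2|ad|27|25|db|f1|b9|da|
→ t1 |db|db|f1|b8|b9|b9|da|73|
→ t2 |db|b2|db|ad|f1|27|b8|25|
→ t3 |25|b8|27|f1|ad|db|b2|db|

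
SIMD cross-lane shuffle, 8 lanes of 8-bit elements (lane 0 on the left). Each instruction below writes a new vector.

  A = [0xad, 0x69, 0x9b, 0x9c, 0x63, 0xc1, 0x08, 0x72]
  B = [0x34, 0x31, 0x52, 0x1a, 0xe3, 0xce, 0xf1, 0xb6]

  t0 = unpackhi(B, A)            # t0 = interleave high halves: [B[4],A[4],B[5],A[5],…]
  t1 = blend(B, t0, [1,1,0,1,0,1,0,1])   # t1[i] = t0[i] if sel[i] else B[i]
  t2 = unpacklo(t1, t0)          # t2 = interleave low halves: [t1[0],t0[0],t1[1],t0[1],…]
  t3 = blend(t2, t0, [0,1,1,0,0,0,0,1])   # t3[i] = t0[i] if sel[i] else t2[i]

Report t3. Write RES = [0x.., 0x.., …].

RES = [0xe3, 0x63, 0xce, 0x63, 0x52, 0xce, 0xc1, 0x72]

→ t0 |e3|63|ce|c1|f1|08|b6|72|
→ t1 |e3|63|52|c1|e3|08|f1|72|
→ t2 |e3|e3|63|63|52|ce|c1|c1|
→ t3 |e3|63|ce|63|52|ce|c1|72|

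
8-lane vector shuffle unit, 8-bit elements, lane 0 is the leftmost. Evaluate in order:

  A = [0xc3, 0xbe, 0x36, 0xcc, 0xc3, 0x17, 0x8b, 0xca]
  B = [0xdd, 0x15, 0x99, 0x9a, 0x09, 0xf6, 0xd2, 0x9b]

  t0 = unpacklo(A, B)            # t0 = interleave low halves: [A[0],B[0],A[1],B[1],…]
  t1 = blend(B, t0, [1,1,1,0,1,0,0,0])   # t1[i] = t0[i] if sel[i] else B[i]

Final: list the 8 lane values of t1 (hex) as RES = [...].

  t0: c3 dd be 15 36 99 cc 9a
  t1: c3 dd be 9a 36 f6 d2 9b

RES = [0xc3, 0xdd, 0xbe, 0x9a, 0x36, 0xf6, 0xd2, 0x9b]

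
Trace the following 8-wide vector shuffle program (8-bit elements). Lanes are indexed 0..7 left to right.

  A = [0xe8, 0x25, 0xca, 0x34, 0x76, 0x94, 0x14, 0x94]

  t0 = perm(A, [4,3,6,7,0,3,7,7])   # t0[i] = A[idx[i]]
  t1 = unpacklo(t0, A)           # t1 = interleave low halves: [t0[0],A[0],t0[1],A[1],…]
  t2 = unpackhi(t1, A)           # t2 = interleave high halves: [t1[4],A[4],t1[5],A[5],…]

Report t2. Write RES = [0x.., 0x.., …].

→ t0 |76|34|14|94|e8|34|94|94|
→ t1 |76|e8|34|25|14|ca|94|34|
→ t2 |14|76|ca|94|94|14|34|94|

RES = [ 0x14  0x76  0xca  0x94  0x94  0x14  0x34  0x94 ]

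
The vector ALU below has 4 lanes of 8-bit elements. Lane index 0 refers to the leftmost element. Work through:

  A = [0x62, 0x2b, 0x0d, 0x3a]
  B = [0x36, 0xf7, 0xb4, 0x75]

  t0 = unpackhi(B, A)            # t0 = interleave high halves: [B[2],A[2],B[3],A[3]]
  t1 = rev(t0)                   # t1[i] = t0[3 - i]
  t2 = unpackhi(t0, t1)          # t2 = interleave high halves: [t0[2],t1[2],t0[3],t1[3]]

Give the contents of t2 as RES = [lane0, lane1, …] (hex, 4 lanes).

  t0: b4 0d 75 3a
  t1: 3a 75 0d b4
  t2: 75 0d 3a b4

RES = [0x75, 0x0d, 0x3a, 0xb4]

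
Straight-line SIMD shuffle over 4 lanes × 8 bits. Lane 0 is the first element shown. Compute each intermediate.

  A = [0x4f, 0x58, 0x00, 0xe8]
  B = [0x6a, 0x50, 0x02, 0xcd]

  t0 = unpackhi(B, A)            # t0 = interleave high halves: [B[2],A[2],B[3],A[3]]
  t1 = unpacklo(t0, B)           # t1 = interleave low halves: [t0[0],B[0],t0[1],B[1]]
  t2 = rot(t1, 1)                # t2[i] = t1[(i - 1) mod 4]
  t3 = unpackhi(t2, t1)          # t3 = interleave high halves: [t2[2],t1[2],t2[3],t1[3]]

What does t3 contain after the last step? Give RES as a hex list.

RES = [0x6a, 0x00, 0x00, 0x50]

→ t0 |02|00|cd|e8|
→ t1 |02|6a|00|50|
→ t2 |50|02|6a|00|
→ t3 |6a|00|00|50|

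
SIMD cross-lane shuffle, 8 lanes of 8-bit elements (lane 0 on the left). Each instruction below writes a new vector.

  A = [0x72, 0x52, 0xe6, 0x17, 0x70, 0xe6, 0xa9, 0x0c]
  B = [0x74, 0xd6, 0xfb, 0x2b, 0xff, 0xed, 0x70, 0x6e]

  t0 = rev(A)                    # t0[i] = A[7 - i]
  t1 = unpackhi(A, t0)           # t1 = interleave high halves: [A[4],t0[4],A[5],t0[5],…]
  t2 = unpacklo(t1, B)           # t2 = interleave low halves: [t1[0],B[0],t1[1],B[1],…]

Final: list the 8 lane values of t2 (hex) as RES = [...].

t0 = [0x0c, 0xa9, 0xe6, 0x70, 0x17, 0xe6, 0x52, 0x72]
t1 = [0x70, 0x17, 0xe6, 0xe6, 0xa9, 0x52, 0x0c, 0x72]
t2 = [0x70, 0x74, 0x17, 0xd6, 0xe6, 0xfb, 0xe6, 0x2b]

RES = [ 0x70  0x74  0x17  0xd6  0xe6  0xfb  0xe6  0x2b ]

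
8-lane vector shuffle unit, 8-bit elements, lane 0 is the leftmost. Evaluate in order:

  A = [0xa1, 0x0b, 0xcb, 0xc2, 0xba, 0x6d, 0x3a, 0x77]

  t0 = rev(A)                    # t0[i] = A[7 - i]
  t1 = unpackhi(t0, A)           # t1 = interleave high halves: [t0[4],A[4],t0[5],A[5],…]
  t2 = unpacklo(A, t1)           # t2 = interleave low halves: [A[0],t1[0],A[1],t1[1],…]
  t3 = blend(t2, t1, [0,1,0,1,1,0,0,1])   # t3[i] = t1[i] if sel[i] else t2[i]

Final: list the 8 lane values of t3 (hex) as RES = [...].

t0 = [0x77, 0x3a, 0x6d, 0xba, 0xc2, 0xcb, 0x0b, 0xa1]
t1 = [0xc2, 0xba, 0xcb, 0x6d, 0x0b, 0x3a, 0xa1, 0x77]
t2 = [0xa1, 0xc2, 0x0b, 0xba, 0xcb, 0xcb, 0xc2, 0x6d]
t3 = [0xa1, 0xba, 0x0b, 0x6d, 0x0b, 0xcb, 0xc2, 0x77]

RES = [ 0xa1  0xba  0x0b  0x6d  0x0b  0xcb  0xc2  0x77 ]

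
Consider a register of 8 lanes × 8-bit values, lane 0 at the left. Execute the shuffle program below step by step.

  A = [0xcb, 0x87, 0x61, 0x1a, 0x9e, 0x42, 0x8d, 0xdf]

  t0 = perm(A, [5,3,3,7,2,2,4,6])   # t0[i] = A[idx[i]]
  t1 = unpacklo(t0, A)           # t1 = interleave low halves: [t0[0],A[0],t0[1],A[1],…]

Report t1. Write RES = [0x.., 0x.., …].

RES = [0x42, 0xcb, 0x1a, 0x87, 0x1a, 0x61, 0xdf, 0x1a]

t0 = [0x42, 0x1a, 0x1a, 0xdf, 0x61, 0x61, 0x9e, 0x8d]
t1 = [0x42, 0xcb, 0x1a, 0x87, 0x1a, 0x61, 0xdf, 0x1a]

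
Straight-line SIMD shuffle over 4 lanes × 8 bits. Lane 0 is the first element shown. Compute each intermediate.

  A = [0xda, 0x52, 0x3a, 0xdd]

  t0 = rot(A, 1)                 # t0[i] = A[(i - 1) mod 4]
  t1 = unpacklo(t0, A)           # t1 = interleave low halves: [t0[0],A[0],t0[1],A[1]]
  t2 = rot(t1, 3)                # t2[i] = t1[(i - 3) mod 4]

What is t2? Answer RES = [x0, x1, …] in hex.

→ t0 |dd|da|52|3a|
→ t1 |dd|da|da|52|
→ t2 |da|da|52|dd|

RES = [0xda, 0xda, 0x52, 0xdd]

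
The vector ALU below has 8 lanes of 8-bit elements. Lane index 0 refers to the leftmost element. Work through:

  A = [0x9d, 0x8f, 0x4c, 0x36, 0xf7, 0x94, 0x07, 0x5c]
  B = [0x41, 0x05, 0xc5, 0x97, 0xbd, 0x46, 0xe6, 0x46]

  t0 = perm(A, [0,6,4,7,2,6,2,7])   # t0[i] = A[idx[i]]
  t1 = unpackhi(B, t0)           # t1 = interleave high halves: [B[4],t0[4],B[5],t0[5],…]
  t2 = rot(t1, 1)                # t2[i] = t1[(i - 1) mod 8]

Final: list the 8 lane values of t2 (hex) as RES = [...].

  t0: 9d 07 f7 5c 4c 07 4c 5c
  t1: bd 4c 46 07 e6 4c 46 5c
  t2: 5c bd 4c 46 07 e6 4c 46

RES = [ 0x5c  0xbd  0x4c  0x46  0x07  0xe6  0x4c  0x46 ]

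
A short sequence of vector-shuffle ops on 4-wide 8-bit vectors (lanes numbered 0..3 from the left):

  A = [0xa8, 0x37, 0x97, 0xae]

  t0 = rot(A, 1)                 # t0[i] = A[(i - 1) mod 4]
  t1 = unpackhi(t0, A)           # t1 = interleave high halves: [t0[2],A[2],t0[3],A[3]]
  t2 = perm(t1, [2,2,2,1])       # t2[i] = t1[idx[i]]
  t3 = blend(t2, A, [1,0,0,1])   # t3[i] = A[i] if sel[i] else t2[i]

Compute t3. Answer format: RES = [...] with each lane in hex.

RES = [ 0xa8  0x97  0x97  0xae ]

  t0: ae a8 37 97
  t1: 37 97 97 ae
  t2: 97 97 97 97
  t3: a8 97 97 ae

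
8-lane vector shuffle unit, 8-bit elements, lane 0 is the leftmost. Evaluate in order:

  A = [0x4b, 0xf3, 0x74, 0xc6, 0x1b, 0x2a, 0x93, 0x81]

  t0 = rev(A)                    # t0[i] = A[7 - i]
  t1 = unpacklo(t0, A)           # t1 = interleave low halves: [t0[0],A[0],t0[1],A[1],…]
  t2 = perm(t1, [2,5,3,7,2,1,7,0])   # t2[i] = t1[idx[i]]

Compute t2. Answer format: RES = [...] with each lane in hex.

RES = [ 0x93  0x74  0xf3  0xc6  0x93  0x4b  0xc6  0x81 ]

  t0: 81 93 2a 1b c6 74 f3 4b
  t1: 81 4b 93 f3 2a 74 1b c6
  t2: 93 74 f3 c6 93 4b c6 81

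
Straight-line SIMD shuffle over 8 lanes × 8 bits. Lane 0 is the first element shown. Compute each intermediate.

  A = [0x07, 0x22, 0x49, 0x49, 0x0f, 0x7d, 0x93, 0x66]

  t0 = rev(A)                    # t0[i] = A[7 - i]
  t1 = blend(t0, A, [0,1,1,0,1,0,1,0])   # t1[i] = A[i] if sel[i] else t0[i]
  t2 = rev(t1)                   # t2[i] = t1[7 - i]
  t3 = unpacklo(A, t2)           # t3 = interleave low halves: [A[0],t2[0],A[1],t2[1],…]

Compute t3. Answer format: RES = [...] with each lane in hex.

RES = [ 0x07  0x07  0x22  0x93  0x49  0x49  0x49  0x0f ]

t0 = [0x66, 0x93, 0x7d, 0x0f, 0x49, 0x49, 0x22, 0x07]
t1 = [0x66, 0x22, 0x49, 0x0f, 0x0f, 0x49, 0x93, 0x07]
t2 = [0x07, 0x93, 0x49, 0x0f, 0x0f, 0x49, 0x22, 0x66]
t3 = [0x07, 0x07, 0x22, 0x93, 0x49, 0x49, 0x49, 0x0f]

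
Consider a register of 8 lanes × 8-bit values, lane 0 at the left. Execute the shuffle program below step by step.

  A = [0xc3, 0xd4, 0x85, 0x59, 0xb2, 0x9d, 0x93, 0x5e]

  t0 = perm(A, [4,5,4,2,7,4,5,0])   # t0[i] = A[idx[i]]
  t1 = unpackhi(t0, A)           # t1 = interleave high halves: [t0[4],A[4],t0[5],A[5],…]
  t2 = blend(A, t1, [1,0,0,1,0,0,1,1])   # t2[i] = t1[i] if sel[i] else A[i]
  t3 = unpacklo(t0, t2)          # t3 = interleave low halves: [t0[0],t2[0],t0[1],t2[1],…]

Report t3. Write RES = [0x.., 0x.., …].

→ t0 |b2|9d|b2|85|5e|b2|9d|c3|
→ t1 |5e|b2|b2|9d|9d|93|c3|5e|
→ t2 |5e|d4|85|9d|b2|9d|c3|5e|
→ t3 |b2|5e|9d|d4|b2|85|85|9d|

RES = [0xb2, 0x5e, 0x9d, 0xd4, 0xb2, 0x85, 0x85, 0x9d]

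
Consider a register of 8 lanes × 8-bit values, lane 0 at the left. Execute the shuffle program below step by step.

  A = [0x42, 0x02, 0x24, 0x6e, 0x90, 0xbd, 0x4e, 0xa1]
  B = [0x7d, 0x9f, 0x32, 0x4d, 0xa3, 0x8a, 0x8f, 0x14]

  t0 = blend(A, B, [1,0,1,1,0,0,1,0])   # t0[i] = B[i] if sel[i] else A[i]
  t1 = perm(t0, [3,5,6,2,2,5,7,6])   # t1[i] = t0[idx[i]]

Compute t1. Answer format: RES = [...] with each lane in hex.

RES = [0x4d, 0xbd, 0x8f, 0x32, 0x32, 0xbd, 0xa1, 0x8f]

t0 = [0x7d, 0x02, 0x32, 0x4d, 0x90, 0xbd, 0x8f, 0xa1]
t1 = [0x4d, 0xbd, 0x8f, 0x32, 0x32, 0xbd, 0xa1, 0x8f]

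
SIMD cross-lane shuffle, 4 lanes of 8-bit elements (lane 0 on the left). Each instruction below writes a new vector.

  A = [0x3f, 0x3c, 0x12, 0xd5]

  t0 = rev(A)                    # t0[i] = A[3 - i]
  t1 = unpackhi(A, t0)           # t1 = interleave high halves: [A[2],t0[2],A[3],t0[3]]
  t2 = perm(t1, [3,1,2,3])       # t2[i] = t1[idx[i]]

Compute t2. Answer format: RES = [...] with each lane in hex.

  t0: d5 12 3c 3f
  t1: 12 3c d5 3f
  t2: 3f 3c d5 3f

RES = [0x3f, 0x3c, 0xd5, 0x3f]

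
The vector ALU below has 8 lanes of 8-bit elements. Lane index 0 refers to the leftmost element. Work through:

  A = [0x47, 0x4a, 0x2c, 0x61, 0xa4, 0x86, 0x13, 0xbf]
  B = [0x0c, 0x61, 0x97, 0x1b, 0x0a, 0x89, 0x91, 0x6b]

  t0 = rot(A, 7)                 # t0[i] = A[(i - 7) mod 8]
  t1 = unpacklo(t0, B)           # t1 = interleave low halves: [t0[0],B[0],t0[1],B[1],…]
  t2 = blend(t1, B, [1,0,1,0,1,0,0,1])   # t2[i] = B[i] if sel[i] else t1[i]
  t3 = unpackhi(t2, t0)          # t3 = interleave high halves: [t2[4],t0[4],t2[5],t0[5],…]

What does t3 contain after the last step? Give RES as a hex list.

  t0: 4a 2c 61 a4 86 13 bf 47
  t1: 4a 0c 2c 61 61 97 a4 1b
  t2: 0c 0c 97 61 0a 97 a4 6b
  t3: 0a 86 97 13 a4 bf 6b 47

RES = [ 0x0a  0x86  0x97  0x13  0xa4  0xbf  0x6b  0x47 ]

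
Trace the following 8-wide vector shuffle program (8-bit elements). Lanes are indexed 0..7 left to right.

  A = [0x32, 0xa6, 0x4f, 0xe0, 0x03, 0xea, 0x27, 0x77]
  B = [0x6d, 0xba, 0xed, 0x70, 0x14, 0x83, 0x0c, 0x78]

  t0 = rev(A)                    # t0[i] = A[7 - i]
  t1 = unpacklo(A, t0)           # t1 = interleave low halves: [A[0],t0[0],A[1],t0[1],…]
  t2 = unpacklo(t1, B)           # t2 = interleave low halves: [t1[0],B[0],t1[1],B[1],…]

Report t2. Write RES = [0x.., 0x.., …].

RES = [ 0x32  0x6d  0x77  0xba  0xa6  0xed  0x27  0x70 ]

  t0: 77 27 ea 03 e0 4f a6 32
  t1: 32 77 a6 27 4f ea e0 03
  t2: 32 6d 77 ba a6 ed 27 70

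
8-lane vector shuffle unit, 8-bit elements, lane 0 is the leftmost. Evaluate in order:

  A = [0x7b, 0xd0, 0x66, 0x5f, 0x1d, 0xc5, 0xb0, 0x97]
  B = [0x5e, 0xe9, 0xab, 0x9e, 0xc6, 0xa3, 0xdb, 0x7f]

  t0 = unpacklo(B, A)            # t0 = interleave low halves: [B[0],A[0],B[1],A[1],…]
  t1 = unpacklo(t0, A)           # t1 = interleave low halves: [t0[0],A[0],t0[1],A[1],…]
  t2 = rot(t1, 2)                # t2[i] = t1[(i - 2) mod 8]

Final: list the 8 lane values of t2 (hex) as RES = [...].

  t0: 5e 7b e9 d0 ab 66 9e 5f
  t1: 5e 7b 7b d0 e9 66 d0 5f
  t2: d0 5f 5e 7b 7b d0 e9 66

RES = [ 0xd0  0x5f  0x5e  0x7b  0x7b  0xd0  0xe9  0x66 ]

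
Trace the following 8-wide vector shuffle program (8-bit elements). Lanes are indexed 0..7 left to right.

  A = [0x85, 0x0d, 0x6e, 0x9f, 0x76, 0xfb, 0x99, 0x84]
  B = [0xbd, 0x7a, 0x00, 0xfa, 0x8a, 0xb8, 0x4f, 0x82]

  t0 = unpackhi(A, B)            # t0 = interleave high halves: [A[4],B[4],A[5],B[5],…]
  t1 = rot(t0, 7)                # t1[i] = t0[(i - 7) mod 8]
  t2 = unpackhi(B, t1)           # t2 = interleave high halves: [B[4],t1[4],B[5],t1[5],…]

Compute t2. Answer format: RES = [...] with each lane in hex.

RES = [ 0x8a  0x4f  0xb8  0x84  0x4f  0x82  0x82  0x76 ]

t0 = [0x76, 0x8a, 0xfb, 0xb8, 0x99, 0x4f, 0x84, 0x82]
t1 = [0x8a, 0xfb, 0xb8, 0x99, 0x4f, 0x84, 0x82, 0x76]
t2 = [0x8a, 0x4f, 0xb8, 0x84, 0x4f, 0x82, 0x82, 0x76]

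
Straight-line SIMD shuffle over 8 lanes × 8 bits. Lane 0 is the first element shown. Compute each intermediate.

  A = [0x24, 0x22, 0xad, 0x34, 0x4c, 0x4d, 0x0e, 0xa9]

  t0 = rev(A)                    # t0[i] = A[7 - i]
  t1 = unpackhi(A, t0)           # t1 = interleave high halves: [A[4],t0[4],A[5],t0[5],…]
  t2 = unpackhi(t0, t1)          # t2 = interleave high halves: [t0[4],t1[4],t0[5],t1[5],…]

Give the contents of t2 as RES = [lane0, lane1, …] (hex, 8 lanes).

RES = [ 0x34  0x0e  0xad  0x22  0x22  0xa9  0x24  0x24 ]

t0 = [0xa9, 0x0e, 0x4d, 0x4c, 0x34, 0xad, 0x22, 0x24]
t1 = [0x4c, 0x34, 0x4d, 0xad, 0x0e, 0x22, 0xa9, 0x24]
t2 = [0x34, 0x0e, 0xad, 0x22, 0x22, 0xa9, 0x24, 0x24]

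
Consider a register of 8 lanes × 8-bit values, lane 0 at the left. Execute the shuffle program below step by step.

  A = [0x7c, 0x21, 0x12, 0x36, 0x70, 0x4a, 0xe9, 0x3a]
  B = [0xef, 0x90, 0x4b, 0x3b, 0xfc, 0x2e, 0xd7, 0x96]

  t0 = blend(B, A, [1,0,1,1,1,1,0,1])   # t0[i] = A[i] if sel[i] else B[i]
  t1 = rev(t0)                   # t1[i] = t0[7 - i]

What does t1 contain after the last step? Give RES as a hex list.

→ t0 |7c|90|12|36|70|4a|d7|3a|
→ t1 |3a|d7|4a|70|36|12|90|7c|

RES = [ 0x3a  0xd7  0x4a  0x70  0x36  0x12  0x90  0x7c ]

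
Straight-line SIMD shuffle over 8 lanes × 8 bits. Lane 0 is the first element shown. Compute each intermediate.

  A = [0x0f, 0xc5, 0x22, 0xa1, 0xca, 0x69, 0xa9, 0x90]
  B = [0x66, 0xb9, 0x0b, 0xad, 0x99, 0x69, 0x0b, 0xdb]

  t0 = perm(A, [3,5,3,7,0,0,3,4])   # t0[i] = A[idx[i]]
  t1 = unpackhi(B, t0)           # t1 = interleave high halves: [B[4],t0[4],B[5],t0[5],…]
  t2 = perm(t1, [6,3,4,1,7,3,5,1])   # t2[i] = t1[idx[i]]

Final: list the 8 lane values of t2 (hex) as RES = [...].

RES = [0xdb, 0x0f, 0x0b, 0x0f, 0xca, 0x0f, 0xa1, 0x0f]

t0 = [0xa1, 0x69, 0xa1, 0x90, 0x0f, 0x0f, 0xa1, 0xca]
t1 = [0x99, 0x0f, 0x69, 0x0f, 0x0b, 0xa1, 0xdb, 0xca]
t2 = [0xdb, 0x0f, 0x0b, 0x0f, 0xca, 0x0f, 0xa1, 0x0f]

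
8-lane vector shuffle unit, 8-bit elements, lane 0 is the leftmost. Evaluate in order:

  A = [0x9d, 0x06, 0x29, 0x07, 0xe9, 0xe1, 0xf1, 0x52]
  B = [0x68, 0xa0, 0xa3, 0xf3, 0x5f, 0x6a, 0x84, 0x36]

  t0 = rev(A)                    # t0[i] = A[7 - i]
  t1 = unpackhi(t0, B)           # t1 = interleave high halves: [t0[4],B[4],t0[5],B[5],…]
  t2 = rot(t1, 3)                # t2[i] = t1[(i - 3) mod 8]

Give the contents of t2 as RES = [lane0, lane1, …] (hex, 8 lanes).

  t0: 52 f1 e1 e9 07 29 06 9d
  t1: 07 5f 29 6a 06 84 9d 36
  t2: 84 9d 36 07 5f 29 6a 06

RES = [ 0x84  0x9d  0x36  0x07  0x5f  0x29  0x6a  0x06 ]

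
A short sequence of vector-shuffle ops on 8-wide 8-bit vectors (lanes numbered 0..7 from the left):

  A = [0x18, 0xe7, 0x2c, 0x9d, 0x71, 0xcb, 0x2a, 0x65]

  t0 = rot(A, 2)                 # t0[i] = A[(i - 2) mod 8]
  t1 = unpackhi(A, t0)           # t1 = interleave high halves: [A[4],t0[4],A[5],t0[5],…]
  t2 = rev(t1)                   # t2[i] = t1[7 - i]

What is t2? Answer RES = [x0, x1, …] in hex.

t0 = [0x2a, 0x65, 0x18, 0xe7, 0x2c, 0x9d, 0x71, 0xcb]
t1 = [0x71, 0x2c, 0xcb, 0x9d, 0x2a, 0x71, 0x65, 0xcb]
t2 = [0xcb, 0x65, 0x71, 0x2a, 0x9d, 0xcb, 0x2c, 0x71]

RES = [0xcb, 0x65, 0x71, 0x2a, 0x9d, 0xcb, 0x2c, 0x71]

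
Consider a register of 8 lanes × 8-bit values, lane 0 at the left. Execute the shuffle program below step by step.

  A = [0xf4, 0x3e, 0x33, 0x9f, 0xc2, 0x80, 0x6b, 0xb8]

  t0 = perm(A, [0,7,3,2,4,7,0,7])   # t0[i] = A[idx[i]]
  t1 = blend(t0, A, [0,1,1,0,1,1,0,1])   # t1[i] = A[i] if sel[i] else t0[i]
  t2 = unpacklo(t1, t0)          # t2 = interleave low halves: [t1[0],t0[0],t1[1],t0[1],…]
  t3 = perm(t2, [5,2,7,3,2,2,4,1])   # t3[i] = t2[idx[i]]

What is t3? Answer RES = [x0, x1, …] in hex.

RES = [ 0x9f  0x3e  0x33  0xb8  0x3e  0x3e  0x33  0xf4 ]

  t0: f4 b8 9f 33 c2 b8 f4 b8
  t1: f4 3e 33 33 c2 80 f4 b8
  t2: f4 f4 3e b8 33 9f 33 33
  t3: 9f 3e 33 b8 3e 3e 33 f4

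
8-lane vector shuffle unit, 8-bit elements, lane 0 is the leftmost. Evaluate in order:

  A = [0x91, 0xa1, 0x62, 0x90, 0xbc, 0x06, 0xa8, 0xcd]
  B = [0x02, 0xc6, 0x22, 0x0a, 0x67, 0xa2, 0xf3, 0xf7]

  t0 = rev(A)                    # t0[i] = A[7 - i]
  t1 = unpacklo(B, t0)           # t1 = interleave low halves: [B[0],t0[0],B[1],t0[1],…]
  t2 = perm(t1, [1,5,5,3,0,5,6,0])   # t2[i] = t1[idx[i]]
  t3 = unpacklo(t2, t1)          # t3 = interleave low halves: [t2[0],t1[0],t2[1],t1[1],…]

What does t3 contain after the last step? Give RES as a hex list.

RES = [0xcd, 0x02, 0x06, 0xcd, 0x06, 0xc6, 0xa8, 0xa8]

→ t0 |cd|a8|06|bc|90|62|a1|91|
→ t1 |02|cd|c6|a8|22|06|0a|bc|
→ t2 |cd|06|06|a8|02|06|0a|02|
→ t3 |cd|02|06|cd|06|c6|a8|a8|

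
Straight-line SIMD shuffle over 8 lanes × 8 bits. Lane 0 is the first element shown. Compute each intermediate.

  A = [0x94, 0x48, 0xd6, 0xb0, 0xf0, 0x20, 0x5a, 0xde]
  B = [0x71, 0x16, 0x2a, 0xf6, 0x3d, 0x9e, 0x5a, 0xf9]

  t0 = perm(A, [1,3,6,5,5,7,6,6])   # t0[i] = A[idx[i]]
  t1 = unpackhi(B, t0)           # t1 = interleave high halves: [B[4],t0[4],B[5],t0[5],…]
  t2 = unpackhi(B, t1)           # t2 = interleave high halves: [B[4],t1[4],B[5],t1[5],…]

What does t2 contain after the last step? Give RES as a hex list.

RES = [0x3d, 0x5a, 0x9e, 0x5a, 0x5a, 0xf9, 0xf9, 0x5a]

t0 = [0x48, 0xb0, 0x5a, 0x20, 0x20, 0xde, 0x5a, 0x5a]
t1 = [0x3d, 0x20, 0x9e, 0xde, 0x5a, 0x5a, 0xf9, 0x5a]
t2 = [0x3d, 0x5a, 0x9e, 0x5a, 0x5a, 0xf9, 0xf9, 0x5a]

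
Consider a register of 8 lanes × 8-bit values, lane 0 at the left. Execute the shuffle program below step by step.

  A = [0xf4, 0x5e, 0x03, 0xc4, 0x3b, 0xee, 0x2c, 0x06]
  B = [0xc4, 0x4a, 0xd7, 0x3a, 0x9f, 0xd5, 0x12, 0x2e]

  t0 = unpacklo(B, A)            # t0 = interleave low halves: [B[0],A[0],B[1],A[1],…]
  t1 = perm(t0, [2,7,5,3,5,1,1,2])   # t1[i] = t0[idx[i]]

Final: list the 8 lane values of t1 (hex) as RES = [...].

t0 = [0xc4, 0xf4, 0x4a, 0x5e, 0xd7, 0x03, 0x3a, 0xc4]
t1 = [0x4a, 0xc4, 0x03, 0x5e, 0x03, 0xf4, 0xf4, 0x4a]

RES = [ 0x4a  0xc4  0x03  0x5e  0x03  0xf4  0xf4  0x4a ]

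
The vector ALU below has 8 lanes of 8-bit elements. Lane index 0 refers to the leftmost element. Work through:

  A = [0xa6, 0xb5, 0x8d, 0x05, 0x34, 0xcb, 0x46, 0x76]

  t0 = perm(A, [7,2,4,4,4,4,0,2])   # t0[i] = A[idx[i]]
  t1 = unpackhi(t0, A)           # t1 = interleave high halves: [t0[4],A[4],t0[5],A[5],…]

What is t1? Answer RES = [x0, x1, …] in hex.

RES = [ 0x34  0x34  0x34  0xcb  0xa6  0x46  0x8d  0x76 ]

t0 = [0x76, 0x8d, 0x34, 0x34, 0x34, 0x34, 0xa6, 0x8d]
t1 = [0x34, 0x34, 0x34, 0xcb, 0xa6, 0x46, 0x8d, 0x76]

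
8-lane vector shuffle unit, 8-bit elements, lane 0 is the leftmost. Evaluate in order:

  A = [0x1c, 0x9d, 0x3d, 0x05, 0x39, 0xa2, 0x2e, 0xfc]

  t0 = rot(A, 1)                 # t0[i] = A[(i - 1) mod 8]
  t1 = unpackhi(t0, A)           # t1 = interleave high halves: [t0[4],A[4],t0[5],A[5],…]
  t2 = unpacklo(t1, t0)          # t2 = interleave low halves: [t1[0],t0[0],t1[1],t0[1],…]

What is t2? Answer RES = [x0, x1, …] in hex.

  t0: fc 1c 9d 3d 05 39 a2 2e
  t1: 05 39 39 a2 a2 2e 2e fc
  t2: 05 fc 39 1c 39 9d a2 3d

RES = [ 0x05  0xfc  0x39  0x1c  0x39  0x9d  0xa2  0x3d ]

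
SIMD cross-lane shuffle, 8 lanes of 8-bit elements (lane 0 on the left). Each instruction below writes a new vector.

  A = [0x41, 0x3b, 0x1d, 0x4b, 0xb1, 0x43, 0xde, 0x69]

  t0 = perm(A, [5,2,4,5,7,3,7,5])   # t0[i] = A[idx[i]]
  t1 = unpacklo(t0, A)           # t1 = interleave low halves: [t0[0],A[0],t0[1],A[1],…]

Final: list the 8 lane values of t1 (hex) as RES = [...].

RES = [ 0x43  0x41  0x1d  0x3b  0xb1  0x1d  0x43  0x4b ]

→ t0 |43|1d|b1|43|69|4b|69|43|
→ t1 |43|41|1d|3b|b1|1d|43|4b|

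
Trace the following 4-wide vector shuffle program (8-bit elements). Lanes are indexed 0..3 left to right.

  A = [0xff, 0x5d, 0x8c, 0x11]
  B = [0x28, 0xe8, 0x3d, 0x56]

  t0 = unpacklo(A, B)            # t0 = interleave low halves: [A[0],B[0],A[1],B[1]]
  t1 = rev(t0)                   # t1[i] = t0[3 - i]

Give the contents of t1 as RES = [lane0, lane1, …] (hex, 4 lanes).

t0 = [0xff, 0x28, 0x5d, 0xe8]
t1 = [0xe8, 0x5d, 0x28, 0xff]

RES = [ 0xe8  0x5d  0x28  0xff ]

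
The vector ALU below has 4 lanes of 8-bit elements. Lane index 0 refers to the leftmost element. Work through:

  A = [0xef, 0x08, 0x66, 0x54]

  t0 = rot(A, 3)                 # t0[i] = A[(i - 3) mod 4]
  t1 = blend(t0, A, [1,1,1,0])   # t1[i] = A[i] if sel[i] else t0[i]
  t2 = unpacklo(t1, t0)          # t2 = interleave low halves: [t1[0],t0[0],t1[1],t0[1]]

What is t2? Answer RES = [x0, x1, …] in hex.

RES = [0xef, 0x08, 0x08, 0x66]

→ t0 |08|66|54|ef|
→ t1 |ef|08|66|ef|
→ t2 |ef|08|08|66|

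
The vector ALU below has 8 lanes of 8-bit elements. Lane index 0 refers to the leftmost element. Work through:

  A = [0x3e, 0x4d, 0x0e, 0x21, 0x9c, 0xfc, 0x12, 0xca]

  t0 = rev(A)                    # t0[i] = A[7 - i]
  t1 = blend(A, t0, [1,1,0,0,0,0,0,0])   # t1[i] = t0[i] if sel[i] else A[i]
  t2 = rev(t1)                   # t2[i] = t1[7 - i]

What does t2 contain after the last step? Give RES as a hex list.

t0 = [0xca, 0x12, 0xfc, 0x9c, 0x21, 0x0e, 0x4d, 0x3e]
t1 = [0xca, 0x12, 0x0e, 0x21, 0x9c, 0xfc, 0x12, 0xca]
t2 = [0xca, 0x12, 0xfc, 0x9c, 0x21, 0x0e, 0x12, 0xca]

RES = [ 0xca  0x12  0xfc  0x9c  0x21  0x0e  0x12  0xca ]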